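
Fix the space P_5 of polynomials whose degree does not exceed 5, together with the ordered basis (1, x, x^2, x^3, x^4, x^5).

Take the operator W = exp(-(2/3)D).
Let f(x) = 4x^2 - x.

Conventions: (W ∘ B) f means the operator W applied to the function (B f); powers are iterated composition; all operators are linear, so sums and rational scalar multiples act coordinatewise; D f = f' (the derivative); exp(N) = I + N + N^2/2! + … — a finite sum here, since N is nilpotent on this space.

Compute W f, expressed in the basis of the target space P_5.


g(x) = 4x^2 - (19/3)x + 22/9

order-1 term: -(16/3)x + 2/3
order-2 term: 16/9
the series for exp(-(2/3)D) f terminates at order 2
exp(-(2/3)D) f = 4x^2 - (19/3)x + 22/9


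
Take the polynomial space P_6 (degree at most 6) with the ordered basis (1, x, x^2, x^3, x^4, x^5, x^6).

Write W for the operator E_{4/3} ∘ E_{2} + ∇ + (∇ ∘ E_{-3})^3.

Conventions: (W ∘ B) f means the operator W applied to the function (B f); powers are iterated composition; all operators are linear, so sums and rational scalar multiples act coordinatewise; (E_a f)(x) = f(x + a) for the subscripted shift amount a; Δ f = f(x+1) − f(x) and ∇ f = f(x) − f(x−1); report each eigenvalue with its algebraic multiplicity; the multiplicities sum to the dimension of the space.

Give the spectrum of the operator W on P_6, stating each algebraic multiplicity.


λ = 1 (multiplicity 7)

image of 1: 1
image of x: x + 13/3
image of x^2: x^2 + (26/3)x + 91/9
image of x^3: x^3 + 13x^2 + (91/3)x + 1189/27
image of x^4: x^4 + (52/3)x^3 + (182/3)x^2 + (4756/27)x - 10493/81
image of x^5: x^5 + (65/3)x^4 + (910/9)x^3 + (11890/27)x^2 - (52465/81)x + 1711333/243
image of x^6: x^6 + 26x^5 + (455/3)x^4 + (23780/27)x^3 - (52465/27)x^2 + (3422666/81)x - 100958669/729
the matrix is upper triangular; its diagonal is (1, 1, 1, 1, 1, 1, 1)
for a triangular matrix the eigenvalues are the diagonal entries, with algebraic multiplicity their repetition count


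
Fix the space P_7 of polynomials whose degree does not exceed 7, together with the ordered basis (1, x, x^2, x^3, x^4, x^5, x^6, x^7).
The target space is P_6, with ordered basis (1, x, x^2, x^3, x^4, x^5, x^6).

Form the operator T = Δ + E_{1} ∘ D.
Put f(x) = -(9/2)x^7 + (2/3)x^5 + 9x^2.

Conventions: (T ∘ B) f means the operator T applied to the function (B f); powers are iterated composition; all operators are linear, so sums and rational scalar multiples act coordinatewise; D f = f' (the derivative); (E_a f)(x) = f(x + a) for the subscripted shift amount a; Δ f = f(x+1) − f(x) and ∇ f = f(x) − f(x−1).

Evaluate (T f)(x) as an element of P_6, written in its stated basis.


g(x) = -63x^6 - (567/2)x^5 - (1870/3)x^4 - (1535/2)x^3 - (1621/3)x^2 - (1007/6)x - 5

Δ f = -(63/2)x^6 - (189/2)x^5 - (925/6)x^4 - (905/6)x^3 - (527/6)x^2 - (61/6)x + 31/6
D f = -(63/2)x^6 + (10/3)x^4 + 18x
E_{1} D f = -(63/2)x^6 - 189x^5 - (2815/6)x^4 - (1850/3)x^3 - (905/2)x^2 - (473/3)x - 61/6
(Δ + E_{1} ∘ D) f = -63x^6 - (567/2)x^5 - (1870/3)x^4 - (1535/2)x^3 - (1621/3)x^2 - (1007/6)x - 5


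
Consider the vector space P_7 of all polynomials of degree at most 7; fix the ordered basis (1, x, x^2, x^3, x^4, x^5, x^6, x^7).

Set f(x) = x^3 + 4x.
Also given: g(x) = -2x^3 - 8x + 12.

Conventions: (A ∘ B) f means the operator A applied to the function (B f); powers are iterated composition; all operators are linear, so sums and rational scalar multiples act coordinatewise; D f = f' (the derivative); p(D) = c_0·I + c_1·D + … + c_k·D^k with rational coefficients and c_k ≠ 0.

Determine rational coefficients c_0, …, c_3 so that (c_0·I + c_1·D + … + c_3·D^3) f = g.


D^0 f = x^3 + 4x
D^1 f = 3x^2 + 4
D^2 f = 6x
D^3 f = 6
matching coefficients of g against c_0 f + c_1 Df + … from the top degree down determines the c_i
solution: c_0 = -2, c_1 = 0, c_2 = 0, c_3 = 2

p(D) = -2·I + 2·D^3, i.e. c_0 = -2, c_1 = 0, c_2 = 0, c_3 = 2


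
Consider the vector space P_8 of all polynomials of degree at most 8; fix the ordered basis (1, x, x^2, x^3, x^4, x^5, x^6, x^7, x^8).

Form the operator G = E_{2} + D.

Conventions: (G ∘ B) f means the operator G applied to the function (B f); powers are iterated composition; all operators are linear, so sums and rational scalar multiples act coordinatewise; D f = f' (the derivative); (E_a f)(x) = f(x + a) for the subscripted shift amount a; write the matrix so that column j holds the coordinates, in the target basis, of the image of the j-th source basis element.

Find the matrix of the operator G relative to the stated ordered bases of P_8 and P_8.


the matrix is [[1, 3, 4, 8, 16, 32, 64, 128, 256]; [0, 1, 6, 12, 32, 80, 192, 448, 1024]; [0, 0, 1, 9, 24, 80, 240, 672, 1792]; [0, 0, 0, 1, 12, 40, 160, 560, 1792]; [0, 0, 0, 0, 1, 15, 60, 280, 1120]; [0, 0, 0, 0, 0, 1, 18, 84, 448]; [0, 0, 0, 0, 0, 0, 1, 21, 112]; [0, 0, 0, 0, 0, 0, 0, 1, 24]; [0, 0, 0, 0, 0, 0, 0, 0, 1]] (rows listed top to bottom)

image of 1: 1
image of x: x + 3
image of x^2: x^2 + 6x + 4
image of x^3: x^3 + 9x^2 + 12x + 8
image of x^4: x^4 + 12x^3 + 24x^2 + 32x + 16
image of x^5: x^5 + 15x^4 + 40x^3 + 80x^2 + 80x + 32
image of x^6: x^6 + 18x^5 + 60x^4 + 160x^3 + 240x^2 + 192x + 64
image of x^7: x^7 + 21x^6 + 84x^5 + 280x^4 + 560x^3 + 672x^2 + 448x + 128
image of x^8: x^8 + 24x^7 + 112x^6 + 448x^5 + 1120x^4 + 1792x^3 + 1792x^2 + 1024x + 256
each image's coordinates form column j of the matrix


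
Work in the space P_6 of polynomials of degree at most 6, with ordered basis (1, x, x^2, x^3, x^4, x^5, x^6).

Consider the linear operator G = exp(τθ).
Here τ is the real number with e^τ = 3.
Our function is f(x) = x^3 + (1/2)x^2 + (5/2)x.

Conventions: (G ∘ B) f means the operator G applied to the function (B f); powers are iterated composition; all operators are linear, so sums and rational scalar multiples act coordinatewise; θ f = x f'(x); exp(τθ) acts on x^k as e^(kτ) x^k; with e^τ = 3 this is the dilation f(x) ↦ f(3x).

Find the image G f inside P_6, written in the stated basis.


the result is g(x) = 27x^3 + (9/2)x^2 + (15/2)x

exp(τθ) x^k = e^(kτ) x^k; with e^τ = 3 this sends x^k to 3^k x^k
x ↦ 3 x
x^2 ↦ 9 x^2
x^3 ↦ 27 x^3
applying this coordinatewise to f: exp(τθ) f = 27x^3 + (9/2)x^2 + (15/2)x


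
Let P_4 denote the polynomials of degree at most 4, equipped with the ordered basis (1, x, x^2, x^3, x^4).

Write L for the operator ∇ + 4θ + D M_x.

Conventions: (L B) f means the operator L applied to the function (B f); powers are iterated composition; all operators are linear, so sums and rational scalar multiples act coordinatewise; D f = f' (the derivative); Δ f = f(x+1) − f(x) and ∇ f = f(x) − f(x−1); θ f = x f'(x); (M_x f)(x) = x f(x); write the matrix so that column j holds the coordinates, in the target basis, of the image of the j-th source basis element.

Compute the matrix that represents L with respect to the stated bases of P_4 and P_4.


image of 1: 1
image of x: 6x + 1
image of x^2: 11x^2 + 2x - 1
image of x^3: 16x^3 + 3x^2 - 3x + 1
image of x^4: 21x^4 + 4x^3 - 6x^2 + 4x - 1
each image's coordinates form column j of the matrix

the matrix is [[1, 1, -1, 1, -1]; [0, 6, 2, -3, 4]; [0, 0, 11, 3, -6]; [0, 0, 0, 16, 4]; [0, 0, 0, 0, 21]] (rows listed top to bottom)


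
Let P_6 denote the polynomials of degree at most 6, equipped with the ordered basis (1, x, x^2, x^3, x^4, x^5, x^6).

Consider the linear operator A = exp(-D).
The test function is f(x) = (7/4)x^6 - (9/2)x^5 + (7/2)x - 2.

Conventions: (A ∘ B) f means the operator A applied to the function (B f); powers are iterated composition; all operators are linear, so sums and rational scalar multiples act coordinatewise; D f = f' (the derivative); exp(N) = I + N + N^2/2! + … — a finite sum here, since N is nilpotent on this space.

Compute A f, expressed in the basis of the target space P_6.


order-1 term: -(21/2)x^5 + (45/2)x^4 - 7/2
order-2 term: (105/4)x^4 - 45x^3
order-3 term: -35x^3 + 45x^2
order-4 term: (105/4)x^2 - (45/2)x
order-5 term: -(21/2)x + 9/2
order-6 term: 7/4
the series for exp(-D) f terminates at order 6
exp(-D) f = (7/4)x^6 - 15x^5 + (195/4)x^4 - 80x^3 + (285/4)x^2 - (59/2)x + 3/4

g(x) = (7/4)x^6 - 15x^5 + (195/4)x^4 - 80x^3 + (285/4)x^2 - (59/2)x + 3/4


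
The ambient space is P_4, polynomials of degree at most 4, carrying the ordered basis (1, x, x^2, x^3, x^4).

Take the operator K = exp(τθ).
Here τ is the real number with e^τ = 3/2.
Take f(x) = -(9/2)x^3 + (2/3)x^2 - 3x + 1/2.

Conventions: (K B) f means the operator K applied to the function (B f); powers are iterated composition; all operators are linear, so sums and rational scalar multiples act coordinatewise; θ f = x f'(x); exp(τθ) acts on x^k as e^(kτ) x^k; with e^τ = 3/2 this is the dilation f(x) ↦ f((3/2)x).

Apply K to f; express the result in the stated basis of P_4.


exp(τθ) x^k = e^(kτ) x^k; with e^τ = 3/2 this sends x^k to (3/2)^k x^k
x ↦ 3/2 x
x^2 ↦ 9/4 x^2
x^3 ↦ 27/8 x^3
applying this coordinatewise to f: exp(τθ) f = -(243/16)x^3 + (3/2)x^2 - (9/2)x + 1/2

g(x) = -(243/16)x^3 + (3/2)x^2 - (9/2)x + 1/2


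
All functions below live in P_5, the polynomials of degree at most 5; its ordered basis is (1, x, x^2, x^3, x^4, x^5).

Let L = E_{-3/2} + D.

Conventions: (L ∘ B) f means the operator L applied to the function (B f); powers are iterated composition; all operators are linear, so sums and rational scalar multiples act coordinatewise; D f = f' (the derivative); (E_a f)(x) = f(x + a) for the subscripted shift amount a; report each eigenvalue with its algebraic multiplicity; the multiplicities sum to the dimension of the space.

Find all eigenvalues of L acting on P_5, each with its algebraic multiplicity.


image of 1: 1
image of x: x - 1/2
image of x^2: x^2 - x + 9/4
image of x^3: x^3 - (3/2)x^2 + (27/4)x - 27/8
image of x^4: x^4 - 2x^3 + (27/2)x^2 - (27/2)x + 81/16
image of x^5: x^5 - (5/2)x^4 + (45/2)x^3 - (135/4)x^2 + (405/16)x - 243/32
the matrix is upper triangular; its diagonal is (1, 1, 1, 1, 1, 1)
for a triangular matrix the eigenvalues are the diagonal entries, with algebraic multiplicity their repetition count

λ = 1 (multiplicity 6)


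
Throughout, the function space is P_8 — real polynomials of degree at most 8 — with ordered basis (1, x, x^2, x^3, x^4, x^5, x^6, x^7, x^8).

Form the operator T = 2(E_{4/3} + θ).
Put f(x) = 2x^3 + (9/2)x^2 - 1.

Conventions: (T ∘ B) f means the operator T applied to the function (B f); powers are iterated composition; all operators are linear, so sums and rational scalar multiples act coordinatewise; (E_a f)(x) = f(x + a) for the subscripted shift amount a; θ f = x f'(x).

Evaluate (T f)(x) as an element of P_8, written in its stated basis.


g(x) = 16x^3 + 43x^2 + (136/3)x + 634/27

E_{4/3} f = 2x^3 + (25/2)x^2 + (68/3)x + 317/27
θ f = 6x^3 + 9x^2
(E_{4/3} + θ) f = 8x^3 + (43/2)x^2 + (68/3)x + 317/27
(2(E_{4/3} + θ)) f = 16x^3 + 43x^2 + (136/3)x + 634/27


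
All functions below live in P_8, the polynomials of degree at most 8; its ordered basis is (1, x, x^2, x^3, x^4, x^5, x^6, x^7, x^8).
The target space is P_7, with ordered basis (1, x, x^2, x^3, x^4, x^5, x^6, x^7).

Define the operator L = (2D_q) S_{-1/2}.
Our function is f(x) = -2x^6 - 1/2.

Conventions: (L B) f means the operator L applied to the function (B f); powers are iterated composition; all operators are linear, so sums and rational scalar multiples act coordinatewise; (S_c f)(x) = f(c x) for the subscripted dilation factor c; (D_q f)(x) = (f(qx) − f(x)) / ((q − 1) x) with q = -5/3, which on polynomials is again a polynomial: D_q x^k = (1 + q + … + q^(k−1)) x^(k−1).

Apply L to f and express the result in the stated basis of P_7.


g(x) = (931/1944)x^5

S_{-1/2} f = -(1/32)x^6 - 1/2
D_q S_{-1/2} f = (931/3888)x^5
(2D_q) S_{-1/2} f = (931/1944)x^5


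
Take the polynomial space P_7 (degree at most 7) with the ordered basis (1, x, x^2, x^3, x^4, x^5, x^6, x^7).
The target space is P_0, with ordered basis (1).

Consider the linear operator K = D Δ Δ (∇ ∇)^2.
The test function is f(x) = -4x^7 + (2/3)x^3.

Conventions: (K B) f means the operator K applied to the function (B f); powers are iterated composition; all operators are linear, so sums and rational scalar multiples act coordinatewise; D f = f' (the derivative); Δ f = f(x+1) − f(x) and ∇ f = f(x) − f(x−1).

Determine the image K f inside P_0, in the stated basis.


g(x) = -20160

∇ f = -28x^6 + 84x^5 - 140x^4 + 140x^3 - 82x^2 + 26x - 10/3
∇ ∇ f = -168x^5 + 840x^4 - 1960x^3 + 2520x^2 - 1732x + 500
∇ (∇ ∇) f = -840x^4 + 5040x^3 - 12600x^2 + 15120x - 7220
∇ ∇ (∇ ∇) f = -3360x^3 + 20160x^2 - 43680x + 33600
Δ (∇ ∇)^2 f = -10080x^2 + 30240x - 26880
Δ Δ (∇ ∇)^2 f = -20160x + 20160
D Δ Δ (∇ ∇)^2 f = -20160


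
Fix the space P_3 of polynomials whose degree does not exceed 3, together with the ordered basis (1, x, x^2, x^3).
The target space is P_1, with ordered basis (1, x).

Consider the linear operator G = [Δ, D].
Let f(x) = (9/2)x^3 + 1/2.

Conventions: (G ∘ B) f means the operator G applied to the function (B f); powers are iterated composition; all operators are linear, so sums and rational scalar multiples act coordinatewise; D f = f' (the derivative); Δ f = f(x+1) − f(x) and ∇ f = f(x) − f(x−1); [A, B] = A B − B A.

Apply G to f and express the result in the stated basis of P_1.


D f = (27/2)x^2
Δ D f = 27x + 27/2
Δ f = (27/2)x^2 + (27/2)x + 9/2
D Δ f = 27x + 27/2
[Δ, D] f = 0

g(x) = 0


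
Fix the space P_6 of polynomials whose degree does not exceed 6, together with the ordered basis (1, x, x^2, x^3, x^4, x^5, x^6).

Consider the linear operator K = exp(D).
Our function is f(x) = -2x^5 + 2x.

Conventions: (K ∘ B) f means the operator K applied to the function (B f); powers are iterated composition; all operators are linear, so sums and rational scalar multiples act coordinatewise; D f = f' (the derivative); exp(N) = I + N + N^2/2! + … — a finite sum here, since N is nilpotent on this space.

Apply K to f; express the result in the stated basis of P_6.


g(x) = -2x^5 - 10x^4 - 20x^3 - 20x^2 - 8x

order-1 term: -10x^4 + 2
order-2 term: -20x^3
order-3 term: -20x^2
order-4 term: -10x
order-5 term: -2
the series for exp(D) f terminates at order 5
exp(D) f = -2x^5 - 10x^4 - 20x^3 - 20x^2 - 8x


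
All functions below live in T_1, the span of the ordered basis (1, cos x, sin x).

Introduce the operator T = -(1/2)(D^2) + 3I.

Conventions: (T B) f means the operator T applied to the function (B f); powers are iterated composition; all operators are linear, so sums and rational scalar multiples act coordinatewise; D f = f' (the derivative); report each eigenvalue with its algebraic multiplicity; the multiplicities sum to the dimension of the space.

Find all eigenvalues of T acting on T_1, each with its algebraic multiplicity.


λ = 3 (multiplicity 1), λ = 7/2 (multiplicity 2)

image of 1: 3
image of cos x: (7/2)cos x
image of sin x: (7/2)sin x
the matrix is diagonal; its diagonal is (3, 7/2, 7/2)
for a triangular matrix the eigenvalues are the diagonal entries, with algebraic multiplicity their repetition count


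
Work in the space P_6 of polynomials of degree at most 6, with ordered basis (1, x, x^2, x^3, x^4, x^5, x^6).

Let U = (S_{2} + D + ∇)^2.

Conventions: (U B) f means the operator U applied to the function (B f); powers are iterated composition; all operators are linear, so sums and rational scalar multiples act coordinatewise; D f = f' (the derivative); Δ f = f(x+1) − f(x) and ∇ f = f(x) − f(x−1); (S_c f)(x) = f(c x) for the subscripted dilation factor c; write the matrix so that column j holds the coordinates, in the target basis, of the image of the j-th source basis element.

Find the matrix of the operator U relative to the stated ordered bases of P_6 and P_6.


image of 1: 1
image of x: 4x + 6
image of x^2: 16x^2 + 24x + 3
image of x^3: 64x^3 + 72x^2 - 6x - 3
image of x^4: 256x^4 + 192x^3 - 72x^2 + 24x + 5
image of x^5: 1024x^5 + 480x^4 - 320x^3 + 240x^2 - 60x - 7
image of x^6: 4096x^6 + 1152x^5 - 1080x^4 + 1200x^3 - 690x^2 + 156x + 9
each image's coordinates form column j of the matrix

the matrix is [[1, 6, 3, -3, 5, -7, 9]; [0, 4, 24, -6, 24, -60, 156]; [0, 0, 16, 72, -72, 240, -690]; [0, 0, 0, 64, 192, -320, 1200]; [0, 0, 0, 0, 256, 480, -1080]; [0, 0, 0, 0, 0, 1024, 1152]; [0, 0, 0, 0, 0, 0, 4096]] (rows listed top to bottom)


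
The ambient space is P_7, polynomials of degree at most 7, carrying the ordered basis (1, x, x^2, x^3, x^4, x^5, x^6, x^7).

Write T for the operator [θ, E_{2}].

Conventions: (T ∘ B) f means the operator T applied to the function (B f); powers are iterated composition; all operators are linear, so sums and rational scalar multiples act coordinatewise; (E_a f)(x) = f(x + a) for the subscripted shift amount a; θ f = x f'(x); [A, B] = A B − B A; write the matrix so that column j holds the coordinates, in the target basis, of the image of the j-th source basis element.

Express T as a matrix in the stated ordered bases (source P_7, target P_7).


the matrix is [[0, -2, -8, -24, -64, -160, -384, -896]; [0, 0, -4, -24, -96, -320, -960, -2688]; [0, 0, 0, -6, -48, -240, -960, -3360]; [0, 0, 0, 0, -8, -80, -480, -2240]; [0, 0, 0, 0, 0, -10, -120, -840]; [0, 0, 0, 0, 0, 0, -12, -168]; [0, 0, 0, 0, 0, 0, 0, -14]; [0, 0, 0, 0, 0, 0, 0, 0]] (rows listed top to bottom)

image of 1: 0
image of x: -2
image of x^2: -4x - 8
image of x^3: -6x^2 - 24x - 24
image of x^4: -8x^3 - 48x^2 - 96x - 64
image of x^5: -10x^4 - 80x^3 - 240x^2 - 320x - 160
image of x^6: -12x^5 - 120x^4 - 480x^3 - 960x^2 - 960x - 384
image of x^7: -14x^6 - 168x^5 - 840x^4 - 2240x^3 - 3360x^2 - 2688x - 896
each image's coordinates form column j of the matrix


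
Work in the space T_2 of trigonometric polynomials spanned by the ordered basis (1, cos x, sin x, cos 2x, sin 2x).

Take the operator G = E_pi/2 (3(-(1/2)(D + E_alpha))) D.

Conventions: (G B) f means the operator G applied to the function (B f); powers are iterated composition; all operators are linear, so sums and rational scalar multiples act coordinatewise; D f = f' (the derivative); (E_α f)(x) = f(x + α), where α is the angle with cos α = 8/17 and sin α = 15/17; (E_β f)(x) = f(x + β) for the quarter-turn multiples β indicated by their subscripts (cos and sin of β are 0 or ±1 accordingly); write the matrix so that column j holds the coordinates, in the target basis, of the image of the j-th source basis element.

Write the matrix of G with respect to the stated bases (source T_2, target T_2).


the matrix is [[0, 0, 0, 0, 0]; [0, 12/17, 48/17, 0, 0]; [0, -48/17, 12/17, 0, 0]; [0, 0, 0, -2454/289, -483/289]; [0, 0, 0, 483/289, -2454/289]] (rows listed top to bottom)

image of 1: 0
image of cos x: (12/17)cos x - (48/17)sin x
image of sin x: (48/17)cos x + (12/17)sin x
image of cos 2x: -(2454/289)cos 2x + (483/289)sin 2x
image of sin 2x: -(483/289)cos 2x - (2454/289)sin 2x
each image's coordinates form column j of the matrix


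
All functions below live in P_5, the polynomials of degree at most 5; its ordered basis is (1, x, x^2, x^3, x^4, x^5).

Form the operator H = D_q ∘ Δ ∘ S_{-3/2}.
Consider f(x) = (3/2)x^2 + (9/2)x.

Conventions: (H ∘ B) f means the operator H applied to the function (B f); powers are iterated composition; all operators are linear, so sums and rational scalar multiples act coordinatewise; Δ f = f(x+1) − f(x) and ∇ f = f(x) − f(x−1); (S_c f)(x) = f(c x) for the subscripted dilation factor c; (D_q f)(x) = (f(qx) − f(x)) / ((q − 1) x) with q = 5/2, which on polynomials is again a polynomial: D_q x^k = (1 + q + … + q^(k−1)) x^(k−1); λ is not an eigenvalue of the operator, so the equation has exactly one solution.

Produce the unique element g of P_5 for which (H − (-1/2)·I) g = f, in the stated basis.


write g with unknown coordinates in the stated basis and equate coefficients in (H − (-1/2)·I) g = f
solving from the highest basis element down gives g = 3x^2 + 9x - 27
check: H g = 27/2
so H g − (-1/2)·g = (3/2)x^2 + (9/2)x = f ✓

the result is g(x) = 3x^2 + 9x - 27


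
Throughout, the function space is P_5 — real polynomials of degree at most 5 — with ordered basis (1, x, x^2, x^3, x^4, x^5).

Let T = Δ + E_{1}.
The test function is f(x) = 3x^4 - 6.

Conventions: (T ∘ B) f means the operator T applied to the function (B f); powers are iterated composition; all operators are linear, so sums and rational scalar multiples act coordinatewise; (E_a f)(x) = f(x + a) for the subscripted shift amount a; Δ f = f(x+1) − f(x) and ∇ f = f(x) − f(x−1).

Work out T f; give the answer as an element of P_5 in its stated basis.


Δ f = 12x^3 + 18x^2 + 12x + 3
E_{1} f = 3x^4 + 12x^3 + 18x^2 + 12x - 3
(Δ + E_{1}) f = 3x^4 + 24x^3 + 36x^2 + 24x

g(x) = 3x^4 + 24x^3 + 36x^2 + 24x


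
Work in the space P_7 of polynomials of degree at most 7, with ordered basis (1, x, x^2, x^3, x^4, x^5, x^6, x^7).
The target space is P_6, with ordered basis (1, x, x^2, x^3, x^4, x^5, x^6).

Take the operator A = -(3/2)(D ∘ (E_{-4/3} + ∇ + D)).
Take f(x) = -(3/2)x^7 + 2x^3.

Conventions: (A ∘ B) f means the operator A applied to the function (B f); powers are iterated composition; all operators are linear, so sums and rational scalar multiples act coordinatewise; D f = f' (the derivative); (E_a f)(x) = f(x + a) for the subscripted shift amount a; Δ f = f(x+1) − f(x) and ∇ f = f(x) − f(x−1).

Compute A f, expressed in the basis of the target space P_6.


g(x) = (63/4)x^6 + 63x^5 + (735/4)x^4 - (1295/3)x^3 + (6017/12)x^2 - (5683/18)x + 21301/324

E_{-4/3} f = -(3/2)x^7 + 14x^6 - 56x^5 + (1120/9)x^4 - (4426/27)x^3 + (3368/27)x^2 - (11744/243)x + 4736/729
∇ f = -(21/2)x^6 + (63/2)x^5 - (105/2)x^4 + (105/2)x^3 - (51/2)x^2 + (9/2)x + 1/2
D f = -(21/2)x^6 + 6x^2
(E_{-4/3} + ∇ + D) f = -(3/2)x^7 - 7x^6 - (49/2)x^5 + (1295/18)x^4 - (6017/54)x^3 + (5683/54)x^2 - (21301/486)x + 10201/1458
D (E_{-4/3} + ∇ + D) f = -(21/2)x^6 - 42x^5 - (245/2)x^4 + (2590/9)x^3 - (6017/18)x^2 + (5683/27)x - 21301/486
(-(3/2)(D ∘ (E_{-4/3} + ∇ + D))) f = (63/4)x^6 + 63x^5 + (735/4)x^4 - (1295/3)x^3 + (6017/12)x^2 - (5683/18)x + 21301/324


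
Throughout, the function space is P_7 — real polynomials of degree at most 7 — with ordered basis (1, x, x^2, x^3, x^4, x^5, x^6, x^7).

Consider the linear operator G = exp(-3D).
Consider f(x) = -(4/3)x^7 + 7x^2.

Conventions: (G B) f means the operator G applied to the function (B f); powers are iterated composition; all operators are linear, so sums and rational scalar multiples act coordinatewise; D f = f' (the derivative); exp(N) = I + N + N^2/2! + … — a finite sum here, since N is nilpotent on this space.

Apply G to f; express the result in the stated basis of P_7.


order-1 term: 28x^6 - 42x
order-2 term: -252x^5 + 63
order-3 term: 1260x^4
order-4 term: -3780x^3
order-5 term: 6804x^2
order-6 term: -6804x
order-7 term: 2916
the series for exp(-3D) f terminates at order 7
exp(-3D) f = -(4/3)x^7 + 28x^6 - 252x^5 + 1260x^4 - 3780x^3 + 6811x^2 - 6846x + 2979

the result is g(x) = -(4/3)x^7 + 28x^6 - 252x^5 + 1260x^4 - 3780x^3 + 6811x^2 - 6846x + 2979


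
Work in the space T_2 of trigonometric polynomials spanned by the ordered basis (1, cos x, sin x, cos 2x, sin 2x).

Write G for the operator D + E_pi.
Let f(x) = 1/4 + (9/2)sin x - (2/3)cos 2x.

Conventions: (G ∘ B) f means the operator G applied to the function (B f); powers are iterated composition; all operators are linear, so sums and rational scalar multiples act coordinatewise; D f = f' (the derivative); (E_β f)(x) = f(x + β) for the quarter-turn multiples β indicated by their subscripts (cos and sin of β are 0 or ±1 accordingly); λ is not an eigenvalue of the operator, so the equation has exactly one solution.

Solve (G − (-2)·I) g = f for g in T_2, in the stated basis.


the image equals g(x) = 1/12 - (9/4)cos x + (9/4)sin x - (2/13)cos 2x - (4/39)sin 2x

write g with unknown coordinates in the stated basis and equate coefficients in (G − (-2)·I) g = f
solving from the highest basis element down gives g = 1/12 - (9/4)cos x + (9/4)sin x - (2/13)cos 2x - (4/39)sin 2x
check: G g = 1/12 + (9/2)cos x - (14/39)cos 2x + (8/39)sin 2x
so G g − (-2)·g = 1/4 + (9/2)sin x - (2/3)cos 2x = f ✓


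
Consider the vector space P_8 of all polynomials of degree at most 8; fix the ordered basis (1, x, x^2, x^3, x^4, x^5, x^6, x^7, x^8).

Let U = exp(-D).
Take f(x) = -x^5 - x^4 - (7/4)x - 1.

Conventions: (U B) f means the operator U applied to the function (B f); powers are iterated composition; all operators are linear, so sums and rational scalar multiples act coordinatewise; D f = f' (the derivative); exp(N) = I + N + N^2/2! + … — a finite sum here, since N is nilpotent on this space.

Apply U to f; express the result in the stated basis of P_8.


order-1 term: 5x^4 + 4x^3 + 7/4
order-2 term: -10x^3 - 6x^2
order-3 term: 10x^2 + 4x
order-4 term: -5x - 1
order-5 term: 1
the series for exp(-D) f terminates at order 5
exp(-D) f = -x^5 + 4x^4 - 6x^3 + 4x^2 - (11/4)x + 3/4

the image equals g(x) = -x^5 + 4x^4 - 6x^3 + 4x^2 - (11/4)x + 3/4


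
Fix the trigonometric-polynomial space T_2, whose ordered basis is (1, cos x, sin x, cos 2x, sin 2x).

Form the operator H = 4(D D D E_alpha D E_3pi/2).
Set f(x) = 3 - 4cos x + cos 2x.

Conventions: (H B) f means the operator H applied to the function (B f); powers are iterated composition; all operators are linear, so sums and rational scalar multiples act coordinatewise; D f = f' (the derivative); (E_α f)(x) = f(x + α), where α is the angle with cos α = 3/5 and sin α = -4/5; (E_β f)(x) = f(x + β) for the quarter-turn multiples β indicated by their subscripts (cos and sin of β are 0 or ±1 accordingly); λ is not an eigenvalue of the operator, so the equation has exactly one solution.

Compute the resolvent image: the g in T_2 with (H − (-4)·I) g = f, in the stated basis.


the result is g(x) = 3/4 - (1/2)cos x + (3/2)sin x + (137/26596)cos 2x + (96/6649)sin 2x

write g with unknown coordinates in the stated basis and equate coefficients in (H − (-4)·I) g = f
solving from the highest basis element down gives g = 3/4 - (1/2)cos x + (3/2)sin x + (137/26596)cos 2x + (96/6649)sin 2x
check: H g = -2cos x - 6sin x + (6512/6649)cos 2x - (384/6649)sin 2x
so H g − (-4)·g = 3 - 4cos x + cos 2x = f ✓


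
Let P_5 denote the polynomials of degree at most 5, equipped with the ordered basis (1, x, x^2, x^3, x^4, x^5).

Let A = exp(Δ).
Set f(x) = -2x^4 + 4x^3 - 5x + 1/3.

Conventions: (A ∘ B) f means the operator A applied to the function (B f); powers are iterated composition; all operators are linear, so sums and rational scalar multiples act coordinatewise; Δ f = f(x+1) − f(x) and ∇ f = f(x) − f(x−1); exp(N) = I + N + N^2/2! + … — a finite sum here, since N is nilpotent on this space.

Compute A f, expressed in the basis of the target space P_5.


order-1 term: -8x^3 + 4x - 3
order-2 term: -12x^2 - 12x - 2
order-3 term: -8x - 8
order-4 term: -2
the series for exp(Δ) f terminates at order 4
exp(Δ) f = -2x^4 - 4x^3 - 12x^2 - 21x - 44/3

the image equals g(x) = -2x^4 - 4x^3 - 12x^2 - 21x - 44/3


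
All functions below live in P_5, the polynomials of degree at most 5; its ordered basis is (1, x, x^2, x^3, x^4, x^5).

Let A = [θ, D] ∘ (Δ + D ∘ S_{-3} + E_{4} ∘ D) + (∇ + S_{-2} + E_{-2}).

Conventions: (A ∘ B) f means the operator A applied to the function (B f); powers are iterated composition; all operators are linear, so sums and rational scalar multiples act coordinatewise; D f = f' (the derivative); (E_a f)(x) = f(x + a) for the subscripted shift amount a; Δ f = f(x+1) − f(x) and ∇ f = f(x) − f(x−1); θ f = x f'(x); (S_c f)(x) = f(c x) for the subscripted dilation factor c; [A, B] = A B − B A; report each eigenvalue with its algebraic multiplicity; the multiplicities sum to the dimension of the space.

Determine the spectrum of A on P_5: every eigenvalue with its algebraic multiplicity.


λ = -31 (multiplicity 1), λ = -7 (multiplicity 1), λ = -1 (multiplicity 1), λ = 2 (multiplicity 1), λ = 5 (multiplicity 1), λ = 17 (multiplicity 1)

image of 1: 2
image of x: -x - 1
image of x^2: 5x^2 - 2x - 19
image of x^3: -7x^3 - 3x^2 + 159x - 34
image of x^4: 17x^4 - 4x^3 - 978x^2 - 136x - 181
image of x^5: -31x^5 - 5x^4 + 4850x^3 - 340x^2 - 905x - 1316
the matrix is upper triangular; its diagonal is (2, -1, 5, -7, 17, -31)
for a triangular matrix the eigenvalues are the diagonal entries, with algebraic multiplicity their repetition count


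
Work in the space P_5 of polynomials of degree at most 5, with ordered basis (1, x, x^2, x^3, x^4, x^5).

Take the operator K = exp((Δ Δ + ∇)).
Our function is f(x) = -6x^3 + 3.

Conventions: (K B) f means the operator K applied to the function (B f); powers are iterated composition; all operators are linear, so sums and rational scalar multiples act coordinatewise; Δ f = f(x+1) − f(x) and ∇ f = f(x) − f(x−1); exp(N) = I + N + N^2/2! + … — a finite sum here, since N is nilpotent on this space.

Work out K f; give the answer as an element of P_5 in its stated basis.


order-1 term: -18x^2 - 18x - 42
order-2 term: -18x - 18
order-3 term: -6
the series for exp((Δ Δ + ∇)) f terminates at order 3
exp((Δ Δ + ∇)) f = -6x^3 - 18x^2 - 36x - 63

g(x) = -6x^3 - 18x^2 - 36x - 63


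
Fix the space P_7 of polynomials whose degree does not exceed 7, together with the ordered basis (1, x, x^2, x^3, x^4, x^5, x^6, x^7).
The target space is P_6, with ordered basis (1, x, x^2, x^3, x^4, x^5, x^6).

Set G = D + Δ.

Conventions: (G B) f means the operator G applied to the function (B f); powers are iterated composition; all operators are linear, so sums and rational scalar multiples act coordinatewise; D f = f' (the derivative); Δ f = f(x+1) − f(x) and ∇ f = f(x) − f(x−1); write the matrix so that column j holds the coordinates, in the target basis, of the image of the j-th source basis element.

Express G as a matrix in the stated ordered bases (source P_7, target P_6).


the matrix is [[0, 2, 1, 1, 1, 1, 1, 1]; [0, 0, 4, 3, 4, 5, 6, 7]; [0, 0, 0, 6, 6, 10, 15, 21]; [0, 0, 0, 0, 8, 10, 20, 35]; [0, 0, 0, 0, 0, 10, 15, 35]; [0, 0, 0, 0, 0, 0, 12, 21]; [0, 0, 0, 0, 0, 0, 0, 14]] (rows listed top to bottom)

image of 1: 0
image of x: 2
image of x^2: 4x + 1
image of x^3: 6x^2 + 3x + 1
image of x^4: 8x^3 + 6x^2 + 4x + 1
image of x^5: 10x^4 + 10x^3 + 10x^2 + 5x + 1
image of x^6: 12x^5 + 15x^4 + 20x^3 + 15x^2 + 6x + 1
image of x^7: 14x^6 + 21x^5 + 35x^4 + 35x^3 + 21x^2 + 7x + 1
each image's coordinates form column j of the matrix


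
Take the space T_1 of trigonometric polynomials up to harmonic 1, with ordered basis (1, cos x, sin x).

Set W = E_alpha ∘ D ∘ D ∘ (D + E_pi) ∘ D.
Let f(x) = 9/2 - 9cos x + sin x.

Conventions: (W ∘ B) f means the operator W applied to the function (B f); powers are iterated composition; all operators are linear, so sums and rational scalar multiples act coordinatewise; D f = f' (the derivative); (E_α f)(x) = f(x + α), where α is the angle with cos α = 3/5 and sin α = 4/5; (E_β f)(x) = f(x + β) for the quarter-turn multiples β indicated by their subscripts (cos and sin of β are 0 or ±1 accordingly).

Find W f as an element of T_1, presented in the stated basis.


the image equals g(x) = (16/5)cos x + (62/5)sin x

D f = cos x + 9sin x
D D f = 9cos x - sin x
E_pi D f = -cos x - 9sin x
(D + E_pi) D f = 8cos x - 10sin x
D (D + E_pi) D f = -10cos x - 8sin x
D D (D + E_pi) D f = -8cos x + 10sin x
E_alpha D D (D + E_pi) D f = (16/5)cos x + (62/5)sin x


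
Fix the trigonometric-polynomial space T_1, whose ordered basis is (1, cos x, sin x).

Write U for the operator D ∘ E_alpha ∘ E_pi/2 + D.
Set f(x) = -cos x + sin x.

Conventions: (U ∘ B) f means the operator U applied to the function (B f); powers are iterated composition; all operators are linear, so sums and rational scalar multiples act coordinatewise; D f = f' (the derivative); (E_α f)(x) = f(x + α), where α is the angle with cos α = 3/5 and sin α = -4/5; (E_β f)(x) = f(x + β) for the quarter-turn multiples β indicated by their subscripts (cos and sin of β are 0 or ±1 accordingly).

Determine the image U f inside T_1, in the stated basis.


E_pi/2 f = cos x + sin x
E_alpha E_pi/2 f = -(1/5)cos x + (7/5)sin x
D (E_alpha ∘ E_pi/2) f = (7/5)cos x + (1/5)sin x
D f = cos x + sin x
(D ∘ E_alpha ∘ E_pi/2 + D) f = (12/5)cos x + (6/5)sin x

the result is g(x) = (12/5)cos x + (6/5)sin x


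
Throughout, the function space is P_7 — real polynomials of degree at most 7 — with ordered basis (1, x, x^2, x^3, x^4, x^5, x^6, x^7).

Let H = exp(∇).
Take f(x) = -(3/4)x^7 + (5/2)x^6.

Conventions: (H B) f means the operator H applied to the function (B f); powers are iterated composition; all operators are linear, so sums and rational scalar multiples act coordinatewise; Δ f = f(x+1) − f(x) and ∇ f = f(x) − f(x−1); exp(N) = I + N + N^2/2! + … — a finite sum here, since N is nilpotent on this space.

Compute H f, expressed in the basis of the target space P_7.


the result is g(x) = -(3/4)x^7 - (11/4)x^6 + 15x^5 + (105/4)x^4 - (305/4)x^3 + 6x^2 + (309/4)x - 117/4

order-1 term: -(21/4)x^6 + (123/4)x^5 - (255/4)x^4 + (305/4)x^3 - (213/4)x^2 + (81/4)x - 13/4
order-2 term: -(63/4)x^5 + (465/4)x^4 - (1335/4)x^3 + (1995/4)x^2 - (1551/4)x + 499/4
order-3 term: -(105/4)x^4 + (415/2)x^3 - (2475/4)x^2 + (1695/2)x - 1803/4
order-4 term: -(105/4)x^3 + 195x^2 - (1965/4)x + 425
order-5 term: -(63/4)x^2 + (375/4)x - 285/2
order-6 term: -(21/4)x + 73/4
order-7 term: -3/4
the series for exp(∇) f terminates at order 7
exp(∇) f = -(3/4)x^7 - (11/4)x^6 + 15x^5 + (105/4)x^4 - (305/4)x^3 + 6x^2 + (309/4)x - 117/4


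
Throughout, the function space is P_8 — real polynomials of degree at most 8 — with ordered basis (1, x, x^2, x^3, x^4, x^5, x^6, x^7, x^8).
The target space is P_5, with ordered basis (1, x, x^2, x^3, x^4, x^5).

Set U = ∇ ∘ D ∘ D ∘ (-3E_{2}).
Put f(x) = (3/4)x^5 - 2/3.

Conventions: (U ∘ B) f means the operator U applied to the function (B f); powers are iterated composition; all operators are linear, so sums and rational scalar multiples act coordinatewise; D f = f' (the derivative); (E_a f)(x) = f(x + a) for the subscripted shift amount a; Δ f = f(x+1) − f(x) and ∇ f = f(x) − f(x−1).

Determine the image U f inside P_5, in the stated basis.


the image equals g(x) = -135x^2 - 405x - 315

E_{2} f = (3/4)x^5 + (15/2)x^4 + 30x^3 + 60x^2 + 60x + 70/3
(-3E_{2}) f = -(9/4)x^5 - (45/2)x^4 - 90x^3 - 180x^2 - 180x - 70
D (-3E_{2}) f = -(45/4)x^4 - 90x^3 - 270x^2 - 360x - 180
D D (-3E_{2}) f = -45x^3 - 270x^2 - 540x - 360
∇ (D ∘ D) (-3E_{2}) f = -135x^2 - 405x - 315


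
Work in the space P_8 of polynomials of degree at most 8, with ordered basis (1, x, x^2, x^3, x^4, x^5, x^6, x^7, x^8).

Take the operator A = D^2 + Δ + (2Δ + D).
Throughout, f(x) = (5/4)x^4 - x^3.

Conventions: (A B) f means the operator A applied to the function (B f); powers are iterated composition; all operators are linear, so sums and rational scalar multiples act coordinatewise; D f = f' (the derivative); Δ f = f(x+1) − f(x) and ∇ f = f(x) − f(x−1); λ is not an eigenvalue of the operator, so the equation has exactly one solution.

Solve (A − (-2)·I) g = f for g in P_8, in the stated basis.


the result is g(x) = (5/8)x^4 - (11/2)x^3 + (189/8)x^2 - 57x + 249/4

write g with unknown coordinates in the stated basis and equate coefficients in (A − (-2)·I) g = f
solving from the highest basis element down gives g = (5/8)x^4 - (11/2)x^3 + (189/8)x^2 - 57x + 249/4
check: A g = 10x^3 - (189/4)x^2 + 114x - 249/2
so A g − (-2)·g = (5/4)x^4 - x^3 = f ✓


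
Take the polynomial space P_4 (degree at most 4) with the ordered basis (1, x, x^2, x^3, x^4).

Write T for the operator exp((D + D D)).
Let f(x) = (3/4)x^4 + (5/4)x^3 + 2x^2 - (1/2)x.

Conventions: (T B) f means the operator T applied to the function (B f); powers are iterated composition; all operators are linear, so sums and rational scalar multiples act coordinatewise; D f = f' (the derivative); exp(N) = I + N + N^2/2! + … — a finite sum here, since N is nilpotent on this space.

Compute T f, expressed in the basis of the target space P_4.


order-1 term: 3x^3 + (51/4)x^2 + (23/2)x + 7/2
order-2 term: (9/2)x^2 + (87/4)x + 37/2
order-3 term: 3x + 41/4
order-4 term: 3/4
the series for exp((D + D D)) f terminates at order 4
exp((D + D D)) f = (3/4)x^4 + (17/4)x^3 + (77/4)x^2 + (143/4)x + 33

g(x) = (3/4)x^4 + (17/4)x^3 + (77/4)x^2 + (143/4)x + 33


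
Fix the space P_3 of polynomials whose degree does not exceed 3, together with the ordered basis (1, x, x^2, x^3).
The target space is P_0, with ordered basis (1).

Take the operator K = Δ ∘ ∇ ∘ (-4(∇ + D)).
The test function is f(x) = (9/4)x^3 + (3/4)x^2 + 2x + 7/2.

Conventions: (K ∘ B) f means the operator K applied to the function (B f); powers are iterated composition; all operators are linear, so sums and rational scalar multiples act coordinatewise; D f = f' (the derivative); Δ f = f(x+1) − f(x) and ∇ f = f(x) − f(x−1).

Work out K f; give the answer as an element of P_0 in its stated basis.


∇ f = (27/4)x^2 - (21/4)x + 7/2
D f = (27/4)x^2 + (3/2)x + 2
(∇ + D) f = (27/2)x^2 - (15/4)x + 11/2
(-4(∇ + D)) f = -54x^2 + 15x - 22
∇ (-4(∇ + D)) f = -108x + 69
Δ ∇ (-4(∇ + D)) f = -108

the image equals g(x) = -108


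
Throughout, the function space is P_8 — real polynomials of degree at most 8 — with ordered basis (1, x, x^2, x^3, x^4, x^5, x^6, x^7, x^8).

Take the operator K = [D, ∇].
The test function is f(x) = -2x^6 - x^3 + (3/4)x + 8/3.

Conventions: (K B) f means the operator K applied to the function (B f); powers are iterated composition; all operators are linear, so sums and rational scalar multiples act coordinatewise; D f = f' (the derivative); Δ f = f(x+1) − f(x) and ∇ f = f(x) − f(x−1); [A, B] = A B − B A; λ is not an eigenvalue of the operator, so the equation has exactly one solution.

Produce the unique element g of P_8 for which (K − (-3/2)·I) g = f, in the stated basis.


write g with unknown coordinates in the stated basis and equate coefficients in (K − (-3/2)·I) g = f
solving from the highest basis element down gives g = -(4/3)x^6 - (2/3)x^3 + (1/2)x + 16/9
check: K g = 0
so K g − (-3/2)·g = -2x^6 - x^3 + (3/4)x + 8/3 = f ✓

the image equals g(x) = -(4/3)x^6 - (2/3)x^3 + (1/2)x + 16/9


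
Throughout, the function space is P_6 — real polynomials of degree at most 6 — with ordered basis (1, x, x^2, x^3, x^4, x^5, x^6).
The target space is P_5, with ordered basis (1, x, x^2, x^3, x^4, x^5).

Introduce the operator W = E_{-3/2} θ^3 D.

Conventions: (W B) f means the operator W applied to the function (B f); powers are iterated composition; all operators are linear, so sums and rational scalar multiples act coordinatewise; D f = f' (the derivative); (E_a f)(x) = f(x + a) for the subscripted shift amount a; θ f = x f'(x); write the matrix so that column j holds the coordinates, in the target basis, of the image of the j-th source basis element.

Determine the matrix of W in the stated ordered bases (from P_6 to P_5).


the matrix is [[0, 0, -3, 54, -729/2, 1620, -91125/16]; [0, 0, 2, -72, 729, -4320, 151875/8]; [0, 0, 0, 24, -486, 4320, -50625/2]; [0, 0, 0, 0, 108, -1920, 16875]; [0, 0, 0, 0, 0, 320, -5625]; [0, 0, 0, 0, 0, 0, 750]] (rows listed top to bottom)

image of 1: 0
image of x: 0
image of x^2: 2x - 3
image of x^3: 24x^2 - 72x + 54
image of x^4: 108x^3 - 486x^2 + 729x - 729/2
image of x^5: 320x^4 - 1920x^3 + 4320x^2 - 4320x + 1620
image of x^6: 750x^5 - 5625x^4 + 16875x^3 - (50625/2)x^2 + (151875/8)x - 91125/16
each image's coordinates form column j of the matrix


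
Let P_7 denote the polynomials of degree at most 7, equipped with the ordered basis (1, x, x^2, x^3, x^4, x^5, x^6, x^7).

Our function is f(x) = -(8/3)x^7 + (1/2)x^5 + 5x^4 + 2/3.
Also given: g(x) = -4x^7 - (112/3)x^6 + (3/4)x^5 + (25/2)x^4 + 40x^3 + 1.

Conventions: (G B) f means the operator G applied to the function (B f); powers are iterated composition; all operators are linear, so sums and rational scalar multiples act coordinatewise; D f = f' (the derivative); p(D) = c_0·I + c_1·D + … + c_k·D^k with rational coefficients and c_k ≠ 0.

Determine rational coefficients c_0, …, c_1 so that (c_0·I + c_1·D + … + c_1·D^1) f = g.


p(D) = (3/2)·I + 2·D, i.e. c_0 = 3/2, c_1 = 2

D^0 f = -(8/3)x^7 + (1/2)x^5 + 5x^4 + 2/3
D^1 f = -(56/3)x^6 + (5/2)x^4 + 20x^3
matching coefficients of g against c_0 f + c_1 Df + … from the top degree down determines the c_i
solution: c_0 = 3/2, c_1 = 2
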